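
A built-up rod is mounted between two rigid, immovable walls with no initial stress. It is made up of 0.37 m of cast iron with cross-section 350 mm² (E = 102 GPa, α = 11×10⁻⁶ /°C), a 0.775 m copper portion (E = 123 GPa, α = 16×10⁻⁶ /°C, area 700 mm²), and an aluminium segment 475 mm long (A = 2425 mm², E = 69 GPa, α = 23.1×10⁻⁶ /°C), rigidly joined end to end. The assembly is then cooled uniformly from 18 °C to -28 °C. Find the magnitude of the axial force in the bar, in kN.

Free thermal contraction of the whole bar: Σ αᵢΔT Lᵢ = 11×10⁻⁶×46×370 + 16×10⁻⁶×46×775 + 23.1×10⁻⁶×46×475 = 1.262 mm.
The walls prevent any net length change, so an axial force P (same in every segment) develops. Compatibility: P · Σ Lᵢ/(AᵢEᵢ) = δ_free.
Σ Lᵢ/(AᵢEᵢ) = 370/(350×102×10³) + 775/(700×123×10³) + 475/(2425×69×10³) = 2.22×10⁻⁵ mm/N.
P = 1.262 / 2.22×10⁻⁵ = 56850 N = 56.85 kN, tensile.

P ≈ 56.9 kN (tensile)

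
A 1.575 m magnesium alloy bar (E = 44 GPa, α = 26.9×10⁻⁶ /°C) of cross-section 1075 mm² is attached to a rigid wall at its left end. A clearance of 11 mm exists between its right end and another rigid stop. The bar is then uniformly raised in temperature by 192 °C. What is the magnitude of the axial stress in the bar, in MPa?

σ ≈ 0 MPa

Free thermal elongation = αΔT L = 26.9×10⁻⁶ × 192 × 1575 = 8.135 mm.
Since δ_free = 8.13 mm is less than the 11 mm gap, the bar never touches the wall. No axial force develops.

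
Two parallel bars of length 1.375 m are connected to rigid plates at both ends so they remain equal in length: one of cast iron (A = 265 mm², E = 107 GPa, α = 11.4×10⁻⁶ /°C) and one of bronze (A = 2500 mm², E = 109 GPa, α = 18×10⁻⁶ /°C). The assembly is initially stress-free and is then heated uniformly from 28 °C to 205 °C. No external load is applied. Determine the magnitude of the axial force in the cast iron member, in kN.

P ≈ 30 kN (tensile in the cast iron)

The bronze has the larger α, so on heating it would change length more than the cast iron if both were free. The rigid plates force a common final length, so the bronze is put into compression and the cast iron into tension, with equal and opposite forces P (no external load).
Compatibility of the two members (thermal + elastic change equal): (α₁ − α₂)ΔT = P·[1/(A₁E₁) + 1/(A₂E₂)].
|α₁ − α₂|·ΔT = 6.6×10⁻⁶ × 177 = 0.001168.
1/(A₁E₁) + 1/(A₂E₂) = 1/(265×107×10³) + 1/(2500×109×10³) = 3.894×10⁻⁸ N⁻¹.
P = 0.001168 / 3.894×10⁻⁸ = 30000 N = 30 kN.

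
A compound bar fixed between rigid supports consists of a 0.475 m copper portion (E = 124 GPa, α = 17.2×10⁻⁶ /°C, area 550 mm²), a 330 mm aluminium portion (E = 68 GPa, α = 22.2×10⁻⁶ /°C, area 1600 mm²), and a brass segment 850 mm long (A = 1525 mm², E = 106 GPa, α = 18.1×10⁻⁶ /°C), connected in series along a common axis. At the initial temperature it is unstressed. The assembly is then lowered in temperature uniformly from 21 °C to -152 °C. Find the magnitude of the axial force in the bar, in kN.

With the walls removed the bar would change length by δ_free = Σ αᵢΔT Lᵢ = 17.2×10⁻⁶×173×475 + 22.2×10⁻⁶×173×330 + 18.1×10⁻⁶×173×850 = 5.342 mm.
The walls prevent any net length change, so an axial force P (same in every segment) develops. Compatibility: P · Σ Lᵢ/(AᵢEᵢ) = δ_free.
Σ Lᵢ/(AᵢEᵢ) = 475/(550×124×10³) + 330/(1600×68×10³) + 850/(1525×106×10³) = 1.526×10⁻⁵ mm/N.
P = 5.342 / 1.526×10⁻⁵ = 350200 N = 350.2 kN, tensile.

P ≈ 350 kN (tensile)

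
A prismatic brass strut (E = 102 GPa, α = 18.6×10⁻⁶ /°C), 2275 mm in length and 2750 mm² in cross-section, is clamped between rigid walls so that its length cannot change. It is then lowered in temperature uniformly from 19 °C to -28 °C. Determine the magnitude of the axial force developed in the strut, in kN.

The ends cannot move, so σ = EαΔT = 102×10³ × 18.6×10⁻⁶ × 47 = 89.17 MPa.
Then P = σA = 89.17 × 2750 mm² = 245.2 kN, tensile.

P ≈ 245 kN (tensile)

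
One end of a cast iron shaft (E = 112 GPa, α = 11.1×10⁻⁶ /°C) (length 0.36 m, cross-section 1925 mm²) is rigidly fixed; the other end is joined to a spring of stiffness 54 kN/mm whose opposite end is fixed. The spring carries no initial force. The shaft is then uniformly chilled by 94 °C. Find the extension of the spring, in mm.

If the spring were absent the shaft would shorten by αΔT L = 11.1×10⁻⁶ × 94 × 360 = 0.3756 mm.
Let P be the tensile force in the spring. The shaft extends elastically by PL/(AE) and the spring stretches by P/k; together these equal δ_free.
P [ L/(AE) + 1/k ] = δ_free → P [ 360/(1925×112×10³) + 1/(54×10³) ] = 0.3756.
P = 0.3756 / 2.019×10⁻⁵ = 18610 N.
Spring extension = P/k = 18610/(54×10³) = 0.3446 mm.

δ ≈ 0.345 mm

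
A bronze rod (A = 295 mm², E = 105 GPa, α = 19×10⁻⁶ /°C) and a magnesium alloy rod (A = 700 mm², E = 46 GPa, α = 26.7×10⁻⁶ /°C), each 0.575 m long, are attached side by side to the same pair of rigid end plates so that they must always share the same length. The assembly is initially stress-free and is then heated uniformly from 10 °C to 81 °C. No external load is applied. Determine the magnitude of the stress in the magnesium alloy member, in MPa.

σ ≈ 12.3 MPa (compressive)

Equilibrium of a rigid end plate with no external load gives equal and opposite internal forces ±P in the two members. Since α_{magnesium alloy} > α_{bronze}, heating drives the magnesium alloy into compression and the bronze into tension.
Setting the final lengths equal and cancelling L: (α₁ − α₂)ΔT = P/(A₁E₁) + P/(A₂E₂).
|α₁ − α₂|·ΔT = 7.7×10⁻⁶ × 71 = 0.0005467.
1/(A₁E₁) + 1/(A₂E₂) = 1/(295×105×10³) + 1/(700×46×10³) = 6.334×10⁻⁸ N⁻¹.
So P = 0.0005467 / 6.334×10⁻⁸ = 8.631 kN.
σ_{magnesium alloy} = P/A₂ = 8631/700 = 12.33 MPa, compressive.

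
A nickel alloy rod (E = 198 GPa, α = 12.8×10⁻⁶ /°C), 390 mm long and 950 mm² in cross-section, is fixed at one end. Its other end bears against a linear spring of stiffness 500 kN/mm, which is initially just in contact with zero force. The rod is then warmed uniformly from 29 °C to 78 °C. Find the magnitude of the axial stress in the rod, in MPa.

σ ≈ 63.2 MPa (compressive)

The unrestrained thermal change is αΔT L = 12.8×10⁻⁶ × 49 × 390 = 0.2446 mm.
With a force P in the spring, the elastic change of the rod is PL/(AE) and that of the spring is P/k; compatibility requires their sum to equal δ_free.
So P = δ_free / [L/(AE) + 1/k] = 0.2446 / [ 390/(950×198×10³) + 1/(500×10³) ].
P = 0.2446 / 4.073×10⁻⁶ = 60050 N.
σ = P/A = 60050/950 = 63.21 MPa.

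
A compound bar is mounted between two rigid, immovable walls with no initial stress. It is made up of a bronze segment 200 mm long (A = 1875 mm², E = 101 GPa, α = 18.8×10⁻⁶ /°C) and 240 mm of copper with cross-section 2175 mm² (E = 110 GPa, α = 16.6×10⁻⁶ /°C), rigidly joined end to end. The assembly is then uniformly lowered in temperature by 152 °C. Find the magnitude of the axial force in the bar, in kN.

Free thermal contraction of the whole bar: Σ αᵢΔT Lᵢ = 18.8×10⁻⁶×152×200 + 16.6×10⁻⁶×152×240 = 1.177 mm.
Since the ends are fixed, an axial force P builds up, equal in every segment, with P · Σ Lᵢ/(AᵢEᵢ) = δ_free.
The series flexibility is Σ Lᵢ/(AᵢEᵢ) = 200/(1875×101×10³) + 240/(2175×110×10³) = 2.059×10⁻⁶ mm/N.
P = 1.177 / 2.059×10⁻⁶ = 571600 N = 571.6 kN, tensile.

P ≈ 572 kN (tensile)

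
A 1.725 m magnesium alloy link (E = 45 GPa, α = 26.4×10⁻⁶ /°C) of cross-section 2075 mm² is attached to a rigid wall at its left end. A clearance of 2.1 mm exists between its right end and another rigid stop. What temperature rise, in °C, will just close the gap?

ΔT ≈ 46.1 °C

Contact occurs when the free expansion equals the gap: αΔT L = 2.1 mm.
ΔT = 2.1 / (26.4×10⁻⁶ × 1725) = 46.11 °C.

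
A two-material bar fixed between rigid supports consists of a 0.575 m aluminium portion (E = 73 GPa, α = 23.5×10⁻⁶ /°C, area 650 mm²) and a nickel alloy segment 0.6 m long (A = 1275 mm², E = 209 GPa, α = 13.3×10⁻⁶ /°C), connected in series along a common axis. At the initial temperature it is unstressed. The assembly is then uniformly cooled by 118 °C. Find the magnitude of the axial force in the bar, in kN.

With the walls removed the bar would change length by δ_free = Σ αᵢΔT Lᵢ = 23.5×10⁻⁶×118×575 + 13.3×10⁻⁶×118×600 = 2.536 mm.
Since the ends are fixed, an axial force P builds up, equal in every segment, with P · Σ Lᵢ/(AᵢEᵢ) = δ_free.
Σ Lᵢ/(AᵢEᵢ) = 575/(650×73×10³) + 600/(1275×209×10³) = 1.437×10⁻⁵ mm/N.
Hence P = δ_free / Σ(L/AE) = 2.536/1.437×10⁻⁵ = 176.5 kN (tensile).

P ≈ 176 kN (tensile)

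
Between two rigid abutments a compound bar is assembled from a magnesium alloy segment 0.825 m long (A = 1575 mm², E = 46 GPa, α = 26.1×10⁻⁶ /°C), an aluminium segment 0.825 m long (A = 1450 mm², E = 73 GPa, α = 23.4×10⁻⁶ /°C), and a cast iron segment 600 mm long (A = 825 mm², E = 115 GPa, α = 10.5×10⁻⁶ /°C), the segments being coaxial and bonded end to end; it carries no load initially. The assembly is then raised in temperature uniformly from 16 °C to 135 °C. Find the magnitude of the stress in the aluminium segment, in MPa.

σ ≈ 152 MPa (compressive)

If the supports were absent, the total length change would be Σ αᵢΔT Lᵢ = 26.1×10⁻⁶×119×825 + 23.4×10⁻⁶×119×825 + 10.5×10⁻⁶×119×600 = 5.609 mm.
The walls prevent any net length change, so an axial force P (same in every segment) develops. Compatibility: P · Σ Lᵢ/(AᵢEᵢ) = δ_free.
Σ Lᵢ/(AᵢEᵢ) = 825/(1575×46×10³) + 825/(1450×73×10³) + 600/(825×115×10³) = 2.551×10⁻⁵ mm/N.
Hence P = δ_free / Σ(L/AE) = 5.609/2.551×10⁻⁵ = 219.9 kN (compressive).
σ_{aluminium} = P / A = 219900 / 1450 = 151.7 MPa.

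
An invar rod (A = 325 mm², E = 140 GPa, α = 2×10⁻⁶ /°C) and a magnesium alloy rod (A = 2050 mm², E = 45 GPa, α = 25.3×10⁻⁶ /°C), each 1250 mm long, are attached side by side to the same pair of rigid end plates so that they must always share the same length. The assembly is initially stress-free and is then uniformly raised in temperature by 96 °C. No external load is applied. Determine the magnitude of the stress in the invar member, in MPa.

σ ≈ 210 MPa (tensile)

The magnesium alloy has the larger α, so on heating it would change length more than the invar if both were free. The rigid plates force a common final length, so the magnesium alloy is put into compression and the invar into tension, with equal and opposite forces P (no external load).
Equating the net (thermal + elastic) strains gives |α₁ − α₂|·ΔT = P·[1/(A₁E₁) + 1/(A₂E₂)].
|α₁ − α₂|·ΔT = 23.3×10⁻⁶ × 96 = 0.002237.
1/(A₁E₁) + 1/(A₂E₂) = 1/(325×140×10³) + 1/(2050×45×10³) = 3.282×10⁻⁸ N⁻¹.
So P = 0.002237 / 3.282×10⁻⁸ = 68.16 kN.
σ_{invar} = P/A₁ = 68160/325 = 209.7 MPa, tensile.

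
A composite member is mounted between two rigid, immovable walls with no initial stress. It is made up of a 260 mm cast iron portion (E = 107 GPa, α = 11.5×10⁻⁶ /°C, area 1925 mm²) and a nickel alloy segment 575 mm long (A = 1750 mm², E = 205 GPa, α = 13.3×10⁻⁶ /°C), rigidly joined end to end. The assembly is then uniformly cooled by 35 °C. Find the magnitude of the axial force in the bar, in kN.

P ≈ 130 kN (tensile)

If the supports were absent, the total length change would be Σ αᵢΔT Lᵢ = 11.5×10⁻⁶×35×260 + 13.3×10⁻⁶×35×575 = 0.3723 mm.
The walls prevent any net length change, so an axial force P (same in every segment) develops. Compatibility: P · Σ Lᵢ/(AᵢEᵢ) = δ_free.
Σ Lᵢ/(AᵢEᵢ) = 260/(1925×107×10³) + 575/(1750×205×10³) = 2.865×10⁻⁶ mm/N.
P = 0.3723 / 2.865×10⁻⁶ = 129900 N = 129.9 kN, tensile.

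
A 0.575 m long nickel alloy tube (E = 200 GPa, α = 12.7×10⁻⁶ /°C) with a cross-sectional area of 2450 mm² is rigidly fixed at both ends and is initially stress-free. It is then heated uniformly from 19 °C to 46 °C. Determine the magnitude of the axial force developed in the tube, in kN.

P ≈ 168 kN (compressive)

With zero net strain, σ = E·αΔT = 200 GPa × 12.7×10⁻⁶ × 27 = 68.58 MPa.
P = AEαΔT = 2450 × 200×10³ × 12.7×10⁻⁶ × 27 = 168 kN (compressive).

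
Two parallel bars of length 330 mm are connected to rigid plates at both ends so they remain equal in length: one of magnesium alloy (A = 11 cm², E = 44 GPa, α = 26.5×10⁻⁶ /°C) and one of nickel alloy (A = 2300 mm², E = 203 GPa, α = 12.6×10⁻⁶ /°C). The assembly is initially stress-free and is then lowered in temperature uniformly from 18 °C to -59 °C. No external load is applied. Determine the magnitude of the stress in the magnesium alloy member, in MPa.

σ ≈ 42.7 MPa (tensile)

The magnesium alloy has the larger α, so on cooling it would change length more than the nickel alloy if both were free. The rigid plates force a common final length, so the magnesium alloy is put into tension and the nickel alloy into compression, with equal and opposite forces P (no external load).
Setting the final lengths equal and cancelling L: (α₁ − α₂)ΔT = P/(A₁E₁) + P/(A₂E₂).
|α₁ − α₂|·ΔT = 13.9×10⁻⁶ × 77 = 0.00107.
1/(A₁E₁) + 1/(A₂E₂) = 1/(1100×44×10³) + 1/(2300×203×10³) = 2.28×10⁻⁸ N⁻¹.
So P = 0.00107 / 2.28×10⁻⁸ = 46.94 kN.
σ_{magnesium alloy} = P/A₁ = 46940/1100 = 42.67 MPa, tensile.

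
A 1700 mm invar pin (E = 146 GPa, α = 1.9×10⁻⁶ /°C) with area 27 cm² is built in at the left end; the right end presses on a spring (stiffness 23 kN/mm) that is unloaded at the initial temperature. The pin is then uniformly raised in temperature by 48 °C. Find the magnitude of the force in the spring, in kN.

Free thermal expansion: δ_free = αΔT L = 1.9×10⁻⁶ × 48 × 1700 = 0.155 mm.
Let P be the compressive force at the spring. The pin shortens elastically by PL/(AE) and the spring compresses by P/k; together these equal δ_free.
P [ L/(AE) + 1/k ] = δ_free → P [ 1700/(2700×146×10³) + 1/(23×10³) ] = 0.155.
P = 0.155 / 4.779×10⁻⁵ = 3244 N.

P ≈ 3.24 kN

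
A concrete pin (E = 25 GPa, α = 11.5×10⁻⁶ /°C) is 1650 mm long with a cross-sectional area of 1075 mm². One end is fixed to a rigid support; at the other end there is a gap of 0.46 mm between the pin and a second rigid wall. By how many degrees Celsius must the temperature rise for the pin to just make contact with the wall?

The gap closes when αΔT L = 0.46 mm, since the pin is still unstressed at that instant.
ΔT = 0.46 / (11.5×10⁻⁶ × 1650) = 24.24 °C.

ΔT ≈ 24.2 °C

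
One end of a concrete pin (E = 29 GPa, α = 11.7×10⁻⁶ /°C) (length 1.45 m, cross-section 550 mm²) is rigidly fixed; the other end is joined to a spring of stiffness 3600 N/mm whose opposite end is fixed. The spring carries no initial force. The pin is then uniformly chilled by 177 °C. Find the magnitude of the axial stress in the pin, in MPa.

Free thermal contraction: δ_free = αΔT L = 11.7×10⁻⁶ × 177 × 1450 = 3.003 mm.
Let P be the tensile force in the spring. The pin extends elastically by PL/(AE) and the spring stretches by P/k; together these equal δ_free.
So P = δ_free / [L/(AE) + 1/k] = 3.003 / [ 1450/(550×29×10³) + 1/(3600) ].
P = 3.003 / 0.0003687 = 8145 N.
σ = P/A = 8145/550 = 14.81 MPa.

σ ≈ 14.8 MPa (tensile)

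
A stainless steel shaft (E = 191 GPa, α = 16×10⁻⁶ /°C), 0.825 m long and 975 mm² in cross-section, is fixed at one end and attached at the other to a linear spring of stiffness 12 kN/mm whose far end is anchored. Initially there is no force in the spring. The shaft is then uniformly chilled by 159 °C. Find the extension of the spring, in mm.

If the spring were absent the shaft would shorten by αΔT L = 16×10⁻⁶ × 159 × 825 = 2.099 mm.
With a force P in the spring, the elastic change of the shaft is PL/(AE) and that of the spring is P/k; compatibility requires their sum to equal δ_free.
P [ L/(AE) + 1/k ] = δ_free → P [ 825/(975×191×10³) + 1/(12×10³) ] = 2.099.
P = 2.099 / 8.776×10⁻⁵ = 23910 N.
Spring extension = P/k = 23910/(12×10³) = 1.993 mm.

δ ≈ 1.99 mm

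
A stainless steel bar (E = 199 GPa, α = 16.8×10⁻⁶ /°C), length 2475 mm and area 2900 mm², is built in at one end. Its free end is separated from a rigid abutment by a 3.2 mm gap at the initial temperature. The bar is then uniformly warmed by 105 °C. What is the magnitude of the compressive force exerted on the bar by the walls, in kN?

P ≈ 272 kN

If the wall were absent the bar would grow by αΔT L = 16.8×10⁻⁶ × 105 × 2475 = 4.366 mm.
The gap closes (δ_free > 3.2 mm) and the wall then resists a further 4.366 − 3.2 = 1.166 mm of expansion.
Compatibility: PL/(AE) = 1.166 mm, so σ = P/A = E × (1.166/2475) = 93.74 MPa.
P = σA = 93.74 × 2900 = 271.9 kN.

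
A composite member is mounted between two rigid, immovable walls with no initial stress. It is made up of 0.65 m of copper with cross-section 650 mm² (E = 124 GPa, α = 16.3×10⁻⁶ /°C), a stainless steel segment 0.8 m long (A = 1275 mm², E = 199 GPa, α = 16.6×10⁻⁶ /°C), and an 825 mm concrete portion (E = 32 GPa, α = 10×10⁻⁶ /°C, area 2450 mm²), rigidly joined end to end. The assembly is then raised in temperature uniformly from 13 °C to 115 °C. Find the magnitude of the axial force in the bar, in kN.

P ≈ 151 kN (compressive)

Free thermal expansion of the whole bar: Σ αᵢΔT Lᵢ = 16.3×10⁻⁶×102×650 + 16.6×10⁻⁶×102×800 + 10×10⁻⁶×102×825 = 3.277 mm.
The walls prevent any net length change, so an axial force P (same in every segment) develops. Compatibility: P · Σ Lᵢ/(AᵢEᵢ) = δ_free.
The series flexibility is Σ Lᵢ/(AᵢEᵢ) = 650/(650×124×10³) + 800/(1275×199×10³) + 825/(2450×32×10³) = 2.174×10⁻⁵ mm/N.
P = 3.277 / 2.174×10⁻⁵ = 150700 N = 150.7 kN, compressive.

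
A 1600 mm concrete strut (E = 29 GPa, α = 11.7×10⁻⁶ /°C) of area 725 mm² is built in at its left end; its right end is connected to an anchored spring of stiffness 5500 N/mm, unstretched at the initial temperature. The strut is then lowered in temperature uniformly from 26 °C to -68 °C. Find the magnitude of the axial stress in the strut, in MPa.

If the spring were absent the strut would shorten by αΔT L = 11.7×10⁻⁶ × 94 × 1600 = 1.76 mm.
Let P be the tensile force in the spring. The strut extends elastically by PL/(AE) and the spring stretches by P/k; together these equal δ_free.
P [ L/(AE) + 1/k ] = δ_free → P [ 1600/(725×29×10³) + 1/(5500) ] = 1.76.
P = 1.76 / 0.0002579 = 6823 N.
σ = P/A = 6823/725 = 9.411 MPa.

σ ≈ 9.41 MPa (tensile)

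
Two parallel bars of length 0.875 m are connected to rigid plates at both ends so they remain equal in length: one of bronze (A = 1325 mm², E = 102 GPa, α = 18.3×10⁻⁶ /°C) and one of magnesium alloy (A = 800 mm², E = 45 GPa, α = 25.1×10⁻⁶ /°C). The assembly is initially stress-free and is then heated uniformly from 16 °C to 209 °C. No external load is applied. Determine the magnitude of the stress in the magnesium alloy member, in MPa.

Equilibrium of a rigid end plate with no external load gives equal and opposite internal forces ±P in the two members. Since α_{magnesium alloy} > α_{bronze}, heating drives the magnesium alloy into compression and the bronze into tension.
Compatibility of the two members (thermal + elastic change equal): (α₁ − α₂)ΔT = P·[1/(A₁E₁) + 1/(A₂E₂)].
|α₁ − α₂|·ΔT = 6.8×10⁻⁶ × 193 = 0.001312.
1/(A₁E₁) + 1/(A₂E₂) = 1/(1325×102×10³) + 1/(800×45×10³) = 3.518×10⁻⁸ N⁻¹.
P = 0.001312 / 3.518×10⁻⁸ = 37310 N = 37.31 kN.
σ_{magnesium alloy} = P/A₂ = 37310/800 = 46.64 MPa, compressive.

σ ≈ 46.6 MPa (compressive)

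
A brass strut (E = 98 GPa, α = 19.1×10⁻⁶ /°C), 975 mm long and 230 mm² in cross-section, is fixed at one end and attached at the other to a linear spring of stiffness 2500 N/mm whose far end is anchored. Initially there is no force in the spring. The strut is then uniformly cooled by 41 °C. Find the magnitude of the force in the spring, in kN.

P ≈ 1.72 kN

The unrestrained thermal change is αΔT L = 19.1×10⁻⁶ × 41 × 975 = 0.7635 mm.
With a force P in the spring, the elastic change of the strut is PL/(AE) and that of the spring is P/k; compatibility requires their sum to equal δ_free.
P [ L/(AE) + 1/k ] = δ_free → P [ 975/(230×98×10³) + 1/(2500) ] = 0.7635.
P = 0.7635 / 0.0004433 = 1723 N.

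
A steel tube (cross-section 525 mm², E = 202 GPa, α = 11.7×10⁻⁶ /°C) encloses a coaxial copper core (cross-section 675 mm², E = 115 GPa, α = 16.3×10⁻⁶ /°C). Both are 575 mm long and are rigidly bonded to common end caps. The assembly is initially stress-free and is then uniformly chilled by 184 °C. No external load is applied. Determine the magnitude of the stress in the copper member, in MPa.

σ ≈ 56.2 MPa (tensile)

Equilibrium of a rigid end plate with no external load gives equal and opposite internal forces ±P in the two members. Since α_{copper} > α_{steel}, cooling drives the copper into tension and the steel into compression.
Equating the net (thermal + elastic) strains gives |α₁ − α₂|·ΔT = P·[1/(A₁E₁) + 1/(A₂E₂)].
|α₁ − α₂|·ΔT = 4.6×10⁻⁶ × 184 = 0.0008464.
1/(A₁E₁) + 1/(A₂E₂) = 1/(525×202×10³) + 1/(675×115×10³) = 2.231×10⁻⁸ N⁻¹.
P = 0.0008464 / 2.231×10⁻⁸ = 37930 N = 37.93 kN.
σ_{copper} = P/A₂ = 37930/675 = 56.2 MPa, tensile.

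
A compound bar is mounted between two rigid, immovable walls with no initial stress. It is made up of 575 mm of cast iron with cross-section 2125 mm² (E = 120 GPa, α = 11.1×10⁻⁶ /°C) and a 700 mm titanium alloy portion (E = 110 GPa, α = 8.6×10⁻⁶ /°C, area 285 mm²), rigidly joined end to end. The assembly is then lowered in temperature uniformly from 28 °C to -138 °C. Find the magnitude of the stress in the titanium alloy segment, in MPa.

σ ≈ 294 MPa (tensile)

Free thermal contraction of the whole bar: Σ αᵢΔT Lᵢ = 11.1×10⁻⁶×166×575 + 8.6×10⁻⁶×166×700 = 2.059 mm.
Since the ends are fixed, an axial force P builds up, equal in every segment, with P · Σ Lᵢ/(AᵢEᵢ) = δ_free.
The series flexibility is Σ Lᵢ/(AᵢEᵢ) = 575/(2125×120×10³) + 700/(285×110×10³) = 2.458×10⁻⁵ mm/N.
P = 2.059 / 2.458×10⁻⁵ = 83750 N = 83.75 kN, tensile.
σ_{titanium alloy} = P / A = 83750 / 285 = 293.9 MPa.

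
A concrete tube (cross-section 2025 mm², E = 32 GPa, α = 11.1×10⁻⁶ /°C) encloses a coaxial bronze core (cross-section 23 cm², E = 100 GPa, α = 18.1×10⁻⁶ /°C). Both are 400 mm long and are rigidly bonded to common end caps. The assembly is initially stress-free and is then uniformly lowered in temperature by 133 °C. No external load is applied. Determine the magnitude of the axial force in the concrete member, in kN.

Both members must finish at the same length. With the larger α, the bronze tends to over-contract; the plates restrain it, putting the bronze in tension and the concrete in compression. With no external load the two internal forces are equal and opposite, magnitude P.
Setting the final lengths equal and cancelling L: (α₁ − α₂)ΔT = P/(A₁E₁) + P/(A₂E₂).
|α₁ − α₂|·ΔT = 7×10⁻⁶ × 133 = 0.000931.
1/(A₁E₁) + 1/(A₂E₂) = 1/(2025×32×10³) + 1/(2300×100×10³) = 1.978×10⁻⁸ N⁻¹.
So P = 0.000931 / 1.978×10⁻⁸ = 47.07 kN.

P ≈ 47.1 kN (compressive in the concrete)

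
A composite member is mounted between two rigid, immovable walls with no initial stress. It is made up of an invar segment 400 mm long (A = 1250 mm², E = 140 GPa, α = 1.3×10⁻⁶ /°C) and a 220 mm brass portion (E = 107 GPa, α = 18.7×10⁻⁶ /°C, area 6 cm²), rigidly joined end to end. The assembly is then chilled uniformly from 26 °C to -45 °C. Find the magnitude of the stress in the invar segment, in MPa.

σ ≈ 46.1 MPa (tensile)

If the supports were absent, the total length change would be Σ αᵢΔT Lᵢ = 1.3×10⁻⁶×71×400 + 18.7×10⁻⁶×71×220 = 0.329 mm.
The rigid supports impose zero overall length change; the single axial force P common to all segments must satisfy P Σ Lᵢ/(AᵢEᵢ) = δ_free.
Σ Lᵢ/(AᵢEᵢ) = 400/(1250×140×10³) + 220/(600×107×10³) = 5.713×10⁻⁶ mm/N.
P = 0.329 / 5.713×10⁻⁶ = 57600 N = 57.6 kN, tensile.
σ_{invar} = P / A = 57600 / 1250 = 46.08 MPa.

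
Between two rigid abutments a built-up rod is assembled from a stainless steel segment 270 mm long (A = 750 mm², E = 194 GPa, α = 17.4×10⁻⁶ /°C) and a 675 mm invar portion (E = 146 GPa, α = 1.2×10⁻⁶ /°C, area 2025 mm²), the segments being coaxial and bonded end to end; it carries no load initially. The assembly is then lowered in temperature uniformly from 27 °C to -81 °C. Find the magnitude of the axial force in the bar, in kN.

Free thermal contraction of the whole bar: Σ αᵢΔT Lᵢ = 17.4×10⁻⁶×108×270 + 1.2×10⁻⁶×108×675 = 0.5949 mm.
The rigid supports impose zero overall length change; the single axial force P common to all segments must satisfy P Σ Lᵢ/(AᵢEᵢ) = δ_free.
The series flexibility is Σ Lᵢ/(AᵢEᵢ) = 270/(750×194×10³) + 675/(2025×146×10³) = 4.139×10⁻⁶ mm/N.
So P = 0.5949 / 4.139×10⁻⁶ = 143.7 kN, tensile.

P ≈ 144 kN (tensile)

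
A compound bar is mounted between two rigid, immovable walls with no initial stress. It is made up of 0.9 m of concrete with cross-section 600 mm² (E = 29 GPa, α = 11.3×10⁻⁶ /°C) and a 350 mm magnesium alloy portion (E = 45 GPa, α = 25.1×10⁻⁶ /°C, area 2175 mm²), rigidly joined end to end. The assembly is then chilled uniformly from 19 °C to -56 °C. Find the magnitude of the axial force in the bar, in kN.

Free thermal contraction of the whole bar: Σ αᵢΔT Lᵢ = 11.3×10⁻⁶×75×900 + 25.1×10⁻⁶×75×350 = 1.422 mm.
Since the ends are fixed, an axial force P builds up, equal in every segment, with P · Σ Lᵢ/(AᵢEᵢ) = δ_free.
The series flexibility is Σ Lᵢ/(AᵢEᵢ) = 900/(600×29×10³) + 350/(2175×45×10³) = 5.53×10⁻⁵ mm/N.
Hence P = δ_free / Σ(L/AE) = 1.422/5.53×10⁻⁵ = 25.71 kN (tensile).

P ≈ 25.7 kN (tensile)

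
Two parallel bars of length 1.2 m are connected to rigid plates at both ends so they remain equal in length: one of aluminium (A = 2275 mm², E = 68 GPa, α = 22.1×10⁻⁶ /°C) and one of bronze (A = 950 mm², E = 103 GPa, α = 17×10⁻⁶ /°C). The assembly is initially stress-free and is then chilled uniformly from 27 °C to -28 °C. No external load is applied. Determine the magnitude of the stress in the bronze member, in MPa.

σ ≈ 17.7 MPa (compressive)

Equilibrium of a rigid end plate with no external load gives equal and opposite internal forces ±P in the two members. Since α_{aluminium} > α_{bronze}, cooling drives the aluminium into tension and the bronze into compression.
Setting the final lengths equal and cancelling L: (α₁ − α₂)ΔT = P/(A₁E₁) + P/(A₂E₂).
|α₁ − α₂|·ΔT = 5.1×10⁻⁶ × 55 = 0.0002805.
1/(A₁E₁) + 1/(A₂E₂) = 1/(2275×68×10³) + 1/(950×103×10³) = 1.668×10⁻⁸ N⁻¹.
So P = 0.0002805 / 1.668×10⁻⁸ = 16.81 kN.
σ_{bronze} = P/A₂ = 16810/950 = 17.7 MPa, compressive.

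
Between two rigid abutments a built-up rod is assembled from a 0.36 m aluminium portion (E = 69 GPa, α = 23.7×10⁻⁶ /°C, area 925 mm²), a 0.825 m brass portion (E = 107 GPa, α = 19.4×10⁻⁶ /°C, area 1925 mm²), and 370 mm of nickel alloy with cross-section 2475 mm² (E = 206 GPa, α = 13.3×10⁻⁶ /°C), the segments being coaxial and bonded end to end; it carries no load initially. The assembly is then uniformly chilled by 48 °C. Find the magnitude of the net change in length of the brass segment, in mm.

Free thermal contraction of the whole bar: Σ αᵢΔT Lᵢ = 23.7×10⁻⁶×48×360 + 19.4×10⁻⁶×48×825 + 13.3×10⁻⁶×48×370 = 1.414 mm.
Since the ends are fixed, an axial force P builds up, equal in every segment, with P · Σ Lᵢ/(AᵢEᵢ) = δ_free.
The series flexibility is Σ Lᵢ/(AᵢEᵢ) = 360/(925×69×10³) + 825/(1925×107×10³) + 370/(2475×206×10³) = 1.037×10⁻⁵ mm/N.
So P = 1.414 / 1.037×10⁻⁵ = 136.3 kN, tensile.
For the brass segment, free thermal change = 19.4×10⁻⁶×48×825 = 0.7682 mm and elastic change from P = 136300×825/(1925×107×10³) = 0.5461 mm; these oppose, so the net change is 0.222 mm (segment shortens).

|ΔL| ≈ 0.222 mm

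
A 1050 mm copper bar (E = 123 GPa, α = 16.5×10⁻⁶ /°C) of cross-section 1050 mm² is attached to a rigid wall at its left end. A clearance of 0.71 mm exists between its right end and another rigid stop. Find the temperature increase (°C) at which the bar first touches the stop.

ΔT ≈ 41 °C

Contact occurs when the free expansion equals the gap: αΔT L = 0.71 mm.
So ΔT = g/(αL) = 0.71/(16.5×10⁻⁶ × 1050) = 40.98 °C.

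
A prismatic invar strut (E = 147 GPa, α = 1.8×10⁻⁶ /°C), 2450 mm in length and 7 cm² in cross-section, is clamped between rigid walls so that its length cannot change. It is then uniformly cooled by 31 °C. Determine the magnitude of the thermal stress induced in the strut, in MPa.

σ ≈ 8.2 MPa (tensile)

The supports are rigid, so the total axial strain is zero. The restrained thermal strain is ε = αΔT = 1.8×10⁻⁶ × 31 = 55.8×10⁻⁶.
Hence σ = E·αΔT = 147×10³ × 55.8×10⁻⁶ = 8.203 MPa, tensile.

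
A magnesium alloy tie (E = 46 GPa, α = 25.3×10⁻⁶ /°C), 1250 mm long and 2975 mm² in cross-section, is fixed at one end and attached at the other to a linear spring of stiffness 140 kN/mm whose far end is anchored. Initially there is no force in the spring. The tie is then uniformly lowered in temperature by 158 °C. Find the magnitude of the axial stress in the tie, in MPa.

σ ≈ 103 MPa (tensile)

If the spring were absent the tie would shorten by αΔT L = 25.3×10⁻⁶ × 158 × 1250 = 4.997 mm.
With a force P in the spring, the elastic change of the tie is PL/(AE) and that of the spring is P/k; compatibility requires their sum to equal δ_free.
P [ L/(AE) + 1/k ] = δ_free → P [ 1250/(2975×46×10³) + 1/(140×10³) ] = 4.997.
P = 4.997 / 1.628×10⁻⁵ = 307000 N.
σ = P/A = 307000/2975 = 103.2 MPa.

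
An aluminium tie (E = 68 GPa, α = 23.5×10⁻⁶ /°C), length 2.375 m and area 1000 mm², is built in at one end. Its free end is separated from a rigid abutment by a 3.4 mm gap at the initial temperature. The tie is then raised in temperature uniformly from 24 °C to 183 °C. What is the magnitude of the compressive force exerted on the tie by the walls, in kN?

P ≈ 157 kN

If the wall were absent the tie would grow by αΔT L = 23.5×10⁻⁶ × 159 × 2375 = 8.874 mm.
This exceeds the 3.4 mm gap, so the wall pushes back. The portion of expansion that must be recovered elastically is δ_free − gap = 8.874 − 3.4 = 5.474 mm.
Compatibility: PL/(AE) = 5.474 mm, so σ = P/A = E × (5.474/2375) = 156.7 MPa.
P = σA = 156.7 × 1000 = 156.7 kN.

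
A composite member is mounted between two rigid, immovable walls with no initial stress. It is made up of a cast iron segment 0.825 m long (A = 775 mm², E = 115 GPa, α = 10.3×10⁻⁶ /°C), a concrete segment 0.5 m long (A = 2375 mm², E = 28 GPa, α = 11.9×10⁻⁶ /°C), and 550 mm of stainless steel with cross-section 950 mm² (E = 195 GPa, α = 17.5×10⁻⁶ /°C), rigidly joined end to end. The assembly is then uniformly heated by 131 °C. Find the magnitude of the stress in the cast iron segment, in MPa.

σ ≈ 206 MPa (compressive)

If the supports were absent, the total length change would be Σ αᵢΔT Lᵢ = 10.3×10⁻⁶×131×825 + 11.9×10⁻⁶×131×500 + 17.5×10⁻⁶×131×550 = 3.153 mm.
Since the ends are fixed, an axial force P builds up, equal in every segment, with P · Σ Lᵢ/(AᵢEᵢ) = δ_free.
The series flexibility is Σ Lᵢ/(AᵢEᵢ) = 825/(775×115×10³) + 500/(2375×28×10³) + 550/(950×195×10³) = 1.974×10⁻⁵ mm/N.
P = 3.153 / 1.974×10⁻⁵ = 159700 N = 159.7 kN, compressive.
σ_{cast iron} = P / A = 159700 / 775 = 206.1 MPa.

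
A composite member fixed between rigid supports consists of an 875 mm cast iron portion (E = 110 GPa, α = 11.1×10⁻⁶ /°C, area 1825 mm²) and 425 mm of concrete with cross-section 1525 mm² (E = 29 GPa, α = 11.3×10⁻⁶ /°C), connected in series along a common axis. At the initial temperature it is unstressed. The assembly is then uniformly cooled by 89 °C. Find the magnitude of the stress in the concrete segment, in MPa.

σ ≈ 60.6 MPa (tensile)

If the supports were absent, the total length change would be Σ αᵢΔT Lᵢ = 11.1×10⁻⁶×89×875 + 11.3×10⁻⁶×89×425 = 1.292 mm.
The walls prevent any net length change, so an axial force P (same in every segment) develops. Compatibility: P · Σ Lᵢ/(AᵢEᵢ) = δ_free.
The series flexibility is Σ Lᵢ/(AᵢEᵢ) = 875/(1825×110×10³) + 425/(1525×29×10³) = 1.397×10⁻⁵ mm/N.
P = 1.292 / 1.397×10⁻⁵ = 92480 N = 92.48 kN, tensile.
σ_{concrete} = P / A = 92480 / 1525 = 60.64 MPa.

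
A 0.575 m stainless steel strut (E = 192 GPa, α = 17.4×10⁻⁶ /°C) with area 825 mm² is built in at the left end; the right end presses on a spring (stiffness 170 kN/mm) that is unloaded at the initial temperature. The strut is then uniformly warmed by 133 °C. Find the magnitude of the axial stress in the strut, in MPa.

σ ≈ 170 MPa (compressive)

If the spring were absent the strut would lengthen by αΔT L = 17.4×10⁻⁶ × 133 × 575 = 1.331 mm.
With a force P in the spring, the elastic change of the strut is PL/(AE) and that of the spring is P/k; compatibility requires their sum to equal δ_free.
P [ L/(AE) + 1/k ] = δ_free → P [ 575/(825×192×10³) + 1/(170×10³) ] = 1.331.
P = 1.331 / 9.512×10⁻⁶ = 139900 N.
σ = P/A = 139900/825 = 169.6 MPa.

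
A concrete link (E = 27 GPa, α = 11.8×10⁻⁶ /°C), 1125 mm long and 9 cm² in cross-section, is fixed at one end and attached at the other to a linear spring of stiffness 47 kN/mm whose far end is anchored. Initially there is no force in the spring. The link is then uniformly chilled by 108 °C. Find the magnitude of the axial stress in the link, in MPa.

The unrestrained thermal change is αΔT L = 11.8×10⁻⁶ × 108 × 1125 = 1.434 mm.
With a force P in the spring, the elastic change of the link is PL/(AE) and that of the spring is P/k; compatibility requires their sum to equal δ_free.
So P = δ_free / [L/(AE) + 1/k] = 1.434 / [ 1125/(900×27×10³) + 1/(47×10³) ].
P = 1.434 / 6.757×10⁻⁵ = 21220 N.
σ = P/A = 21220/900 = 23.57 MPa.

σ ≈ 23.6 MPa (tensile)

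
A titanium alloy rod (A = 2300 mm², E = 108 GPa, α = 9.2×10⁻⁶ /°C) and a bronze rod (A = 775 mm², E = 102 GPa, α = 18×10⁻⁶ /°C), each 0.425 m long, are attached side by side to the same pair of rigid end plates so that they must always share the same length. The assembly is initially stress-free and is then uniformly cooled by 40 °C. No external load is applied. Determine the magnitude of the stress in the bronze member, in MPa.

The bronze has the larger α, so on cooling it would change length more than the titanium alloy if both were free. The rigid plates force a common final length, so the bronze is put into tension and the titanium alloy into compression, with equal and opposite forces P (no external load).
Setting the final lengths equal and cancelling L: (α₁ − α₂)ΔT = P/(A₁E₁) + P/(A₂E₂).
|α₁ − α₂|·ΔT = 8.8×10⁻⁶ × 40 = 0.000352.
1/(A₁E₁) + 1/(A₂E₂) = 1/(2300×108×10³) + 1/(775×102×10³) = 1.668×10⁻⁸ N⁻¹.
So P = 0.000352 / 1.668×10⁻⁸ = 21.11 kN.
σ_{bronze} = P/A₂ = 21110/775 = 27.24 MPa, tensile.

σ ≈ 27.2 MPa (tensile)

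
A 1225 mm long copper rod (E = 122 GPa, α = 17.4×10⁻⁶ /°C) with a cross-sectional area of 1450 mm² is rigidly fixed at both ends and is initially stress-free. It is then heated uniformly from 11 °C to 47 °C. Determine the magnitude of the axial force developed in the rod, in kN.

P ≈ 111 kN (compressive)

With zero net strain, σ = E·αΔT = 122 GPa × 17.4×10⁻⁶ × 36 = 76.42 MPa.
Then P = σA = 76.42 × 1450 mm² = 110.8 kN, compressive.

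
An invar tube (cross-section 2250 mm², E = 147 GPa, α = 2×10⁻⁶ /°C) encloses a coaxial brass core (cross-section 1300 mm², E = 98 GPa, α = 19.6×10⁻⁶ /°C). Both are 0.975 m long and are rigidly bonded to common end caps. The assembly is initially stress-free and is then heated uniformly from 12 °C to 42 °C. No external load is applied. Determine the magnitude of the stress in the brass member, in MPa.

σ ≈ 37.4 MPa (compressive)

Equilibrium of a rigid end plate with no external load gives equal and opposite internal forces ±P in the two members. Since α_{brass} > α_{invar}, heating drives the brass into compression and the invar into tension.
Compatibility of the two members (thermal + elastic change equal): (α₁ − α₂)ΔT = P·[1/(A₁E₁) + 1/(A₂E₂)].
|α₁ − α₂|·ΔT = 17.6×10⁻⁶ × 30 = 0.000528.
1/(A₁E₁) + 1/(A₂E₂) = 1/(2250×147×10³) + 1/(1300×98×10³) = 1.087×10⁻⁸ N⁻¹.
So P = 0.000528 / 1.087×10⁻⁸ = 48.56 kN.
σ_{brass} = P/A₂ = 48560/1300 = 37.36 MPa, compressive.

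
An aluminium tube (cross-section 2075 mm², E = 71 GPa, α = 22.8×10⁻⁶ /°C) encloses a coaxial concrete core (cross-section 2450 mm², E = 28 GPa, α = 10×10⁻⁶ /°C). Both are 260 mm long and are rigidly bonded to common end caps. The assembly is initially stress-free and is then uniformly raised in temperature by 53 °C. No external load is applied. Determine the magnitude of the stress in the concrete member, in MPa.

Both members must finish at the same length. With the larger α, the aluminium tends to over-expand; the plates restrain it, putting the aluminium in compression and the concrete in tension. With no external load the two internal forces are equal and opposite, magnitude P.
Setting the final lengths equal and cancelling L: (α₁ − α₂)ΔT = P/(A₁E₁) + P/(A₂E₂).
|α₁ − α₂|·ΔT = 12.8×10⁻⁶ × 53 = 0.0006784.
1/(A₁E₁) + 1/(A₂E₂) = 1/(2075×71×10³) + 1/(2450×28×10³) = 2.136×10⁻⁸ N⁻¹.
So P = 0.0006784 / 2.136×10⁻⁸ = 31.75 kN.
σ_{concrete} = P/A₂ = 31750/2450 = 12.96 MPa, tensile.

σ ≈ 13 MPa (tensile)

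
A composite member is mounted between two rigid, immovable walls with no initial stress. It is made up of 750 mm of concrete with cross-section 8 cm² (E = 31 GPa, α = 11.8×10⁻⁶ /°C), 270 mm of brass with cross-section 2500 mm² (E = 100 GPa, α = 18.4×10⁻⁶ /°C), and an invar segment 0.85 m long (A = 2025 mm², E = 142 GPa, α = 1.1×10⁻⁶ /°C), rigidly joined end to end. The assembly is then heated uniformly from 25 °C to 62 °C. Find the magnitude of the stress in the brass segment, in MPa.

If the supports were absent, the total length change would be Σ αᵢΔT Lᵢ = 11.8×10⁻⁶×37×750 + 18.4×10⁻⁶×37×270 + 1.1×10⁻⁶×37×850 = 0.5459 mm.
The walls prevent any net length change, so an axial force P (same in every segment) develops. Compatibility: P · Σ Lᵢ/(AᵢEᵢ) = δ_free.
The series flexibility is Σ Lᵢ/(AᵢEᵢ) = 750/(800×31×10³) + 270/(2500×100×10³) + 850/(2025×142×10³) = 3.428×10⁻⁵ mm/N.
So P = 0.5459 / 3.428×10⁻⁵ = 15.92 kN, compressive.
σ_{brass} = P / A = 15920 / 2500 = 6.37 MPa.

σ ≈ 6.37 MPa (compressive)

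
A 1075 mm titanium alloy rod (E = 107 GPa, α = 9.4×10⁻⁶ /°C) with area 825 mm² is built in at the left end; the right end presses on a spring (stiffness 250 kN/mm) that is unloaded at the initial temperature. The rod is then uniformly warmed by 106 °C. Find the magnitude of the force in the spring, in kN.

If the spring were absent the rod would lengthen by αΔT L = 9.4×10⁻⁶ × 106 × 1075 = 1.071 mm.
With a force P in the spring, the elastic change of the rod is PL/(AE) and that of the spring is P/k; compatibility requires their sum to equal δ_free.
P [ L/(AE) + 1/k ] = δ_free → P [ 1075/(825×107×10³) + 1/(250×10³) ] = 1.071.
P = 1.071 / 1.618×10⁻⁵ = 66210 N.

P ≈ 66.2 kN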